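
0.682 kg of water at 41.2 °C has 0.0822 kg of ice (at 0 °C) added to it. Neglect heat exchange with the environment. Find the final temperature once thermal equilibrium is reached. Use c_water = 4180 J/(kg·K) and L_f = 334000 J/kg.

T_f ≈ 28.2 °C

Setting the total heat transfer to zero:
latent heat to melt: 0.0822×334000 = 27455; meltwater 0→T: 0.0822×4180×T = 343.6 T; water cools: 0.682×4180×(T − 41.2) = 2850.8(T − 41.2)
3194.4 T = 117451 − 27455 = 89997
T ≈ 28.17 °C (positive, so assuming full melt was valid).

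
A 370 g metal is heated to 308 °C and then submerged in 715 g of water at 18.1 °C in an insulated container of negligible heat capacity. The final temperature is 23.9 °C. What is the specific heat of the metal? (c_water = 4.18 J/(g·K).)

Let T be the final temperature. ΣQ_i = 0:
370×c×(23.9 − 308) + 715×4.18×(23.9 − 18.1) = 0
-105117 c = -17334
c = -17334/-105117 ≈ 0.1649 J/(g·K)

c ≈ 0.165 J/(g·K)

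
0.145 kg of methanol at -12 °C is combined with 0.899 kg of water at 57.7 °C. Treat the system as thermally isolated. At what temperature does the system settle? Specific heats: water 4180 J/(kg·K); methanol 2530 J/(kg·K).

|Q_water| = |Q_methanol|:
0.899×4180×(57.7 − T) = 0.145×2530×(T − (-12))
3757.8(57.7 − T) = 366.85(T − (-12))
4124.7 T = 212424  ⇒  T ≈ 51.50 °C

T_f ≈ 51.5 °C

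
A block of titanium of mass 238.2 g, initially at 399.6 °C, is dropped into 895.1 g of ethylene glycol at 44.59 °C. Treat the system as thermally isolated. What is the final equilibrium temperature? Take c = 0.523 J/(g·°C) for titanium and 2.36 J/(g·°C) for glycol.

Taking heat into each body as positive, Σ m c ΔT = 0:
238.2×0.523×(T − 399.6) + 895.1×2.36×(T − 44.59) = 0
124.58(T − 399.6) + 2112.4(T − 44.59) = 0
2237 T = 143975
T = 143975 / 2237 = 64.4 °C

T_f ≈ 64.4 °C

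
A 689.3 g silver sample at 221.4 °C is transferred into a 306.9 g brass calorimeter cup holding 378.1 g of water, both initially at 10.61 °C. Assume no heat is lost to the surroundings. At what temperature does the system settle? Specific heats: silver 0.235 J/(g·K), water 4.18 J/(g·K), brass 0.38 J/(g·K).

T_f ≈ 29.0 °C

T_f = Σ m_i c_i T_i / Σ m_i c_i:
T_f = (161.99·221.4 + 1580.5·10.61 + 116.62·10.61) / (161.99 + 1580.5 + 116.62)
    = 53870 / 1859.1 ≈ 28.98 °C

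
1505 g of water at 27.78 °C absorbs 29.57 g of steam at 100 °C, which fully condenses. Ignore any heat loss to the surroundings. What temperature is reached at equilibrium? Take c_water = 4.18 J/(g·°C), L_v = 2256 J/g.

Setting the total heat transfer to zero:
steam→water at 100 °C releases m L_v = 29.57×2256 = 66710; condensed water 100 °C→T: 123.6(T − 100); water warms: 1505×4.18×(T − 27.78) = 6290.9(T − 27.78)
6414.5 T = 66710 + 12360 + 174761 = 253831
T ≈ 39.57 °C (< 100 °C, so full condensation is consistent).

T_f ≈ 39.6 °C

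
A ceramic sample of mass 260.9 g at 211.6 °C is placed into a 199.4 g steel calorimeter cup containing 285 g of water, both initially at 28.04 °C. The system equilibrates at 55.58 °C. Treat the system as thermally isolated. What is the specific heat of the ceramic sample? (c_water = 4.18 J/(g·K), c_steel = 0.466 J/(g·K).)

c ≈ 0.869 J/(g·K)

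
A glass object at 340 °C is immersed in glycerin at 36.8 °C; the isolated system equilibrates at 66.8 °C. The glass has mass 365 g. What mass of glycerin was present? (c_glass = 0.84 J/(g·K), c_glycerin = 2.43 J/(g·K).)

|Q_glass| = |Q_glycerin|:
365·0.84·(340 − 66.8) = m·2.43·(66.8 − 36.8)
72.9 m = 83763  ⇒  m ≈ 1149 g

m ≈ 1150 g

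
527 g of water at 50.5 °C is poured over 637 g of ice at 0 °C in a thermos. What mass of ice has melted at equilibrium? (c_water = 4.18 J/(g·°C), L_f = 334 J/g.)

m_melted ≈ 333 g

Heat available from the water dropping to 0 °C: 527·4.18·50.5 = 111244 J.
Fully melting the ice requires m_ice L_f = 637·334 = 212758 J.
That's not enough to melt it all — equilibrium is at 0 °C with ice remaining.
Mass melted = 111244/334 ≈ 333.1 g.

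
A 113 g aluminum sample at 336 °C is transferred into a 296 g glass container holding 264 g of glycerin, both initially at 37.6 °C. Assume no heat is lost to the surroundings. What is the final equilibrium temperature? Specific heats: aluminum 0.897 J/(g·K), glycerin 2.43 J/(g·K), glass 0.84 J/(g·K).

T_f ≈ 68.1 °C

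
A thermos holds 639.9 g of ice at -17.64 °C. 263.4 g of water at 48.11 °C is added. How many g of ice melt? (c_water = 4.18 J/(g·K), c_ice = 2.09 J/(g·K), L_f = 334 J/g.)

m_melted ≈ 88 g

Heat available from the water dropping to 0 °C: 263.4×4.18×48.11 = 52970 J.
Of that, 639.9×2.09×17.64 = 23592 J goes to bring the ice to 0 °C, leaving 29378 J.
Melting all 639.9 g of ice would need 639.9×334 = 213727 J.
That's not enough to melt it all — equilibrium is at 0 °C with ice remaining.
m_melt = 29378 / L_f = 87.96 g.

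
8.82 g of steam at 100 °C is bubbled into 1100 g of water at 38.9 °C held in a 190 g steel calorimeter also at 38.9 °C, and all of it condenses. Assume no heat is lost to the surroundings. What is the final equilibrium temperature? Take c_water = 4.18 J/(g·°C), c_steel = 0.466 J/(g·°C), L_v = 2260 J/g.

T_f ≈ 43.6 °C

Conservation of energy gives ΣQ = 0:
condense steam: −8.82·2260 = −19933; condensate cools 100→T: 8.82·4.18·(T − 100) = 36.87(T − 100); original water: 4598(T − 38.9); cup: 88.54(T − 38.9)
4723.4 T = 19933 + 3686.8 + 182306 = 205926
T ≈ 43.60 °C — below 100 °C, confirming all the steam condensed.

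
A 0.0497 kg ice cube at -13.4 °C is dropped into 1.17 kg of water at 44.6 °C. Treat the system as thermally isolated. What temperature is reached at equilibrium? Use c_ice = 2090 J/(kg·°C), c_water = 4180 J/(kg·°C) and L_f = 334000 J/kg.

Sum of m c ΔT and latent-heat terms is zero:
ice -13.4→0 °C: 0.0497·2090·13.4 = 1391.9; latent heat to melt: 0.0497·334000 = 16600; warm the meltwater: 207.75 T; water: 4890.6(T − 44.6)
5098.3 T = 218121 − 17992 = 200129
T ≈ 39.25 °C (positive, so assuming full melt was valid).

T_f ≈ 39.3 °C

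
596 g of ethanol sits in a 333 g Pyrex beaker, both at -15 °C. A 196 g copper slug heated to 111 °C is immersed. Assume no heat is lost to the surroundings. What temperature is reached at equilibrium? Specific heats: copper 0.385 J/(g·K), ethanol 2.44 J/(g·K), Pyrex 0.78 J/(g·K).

T_f ≈ -9.7 °C

T_f = Σ m_i c_i T_i / Σ m_i c_i:
T_f = (75.46·111 + 1454.2·(-15) + 259.74·(-15)) / (75.46 + 1454.2 + 259.74)
    = -17334 / 1789.4 ≈ -9.69 °C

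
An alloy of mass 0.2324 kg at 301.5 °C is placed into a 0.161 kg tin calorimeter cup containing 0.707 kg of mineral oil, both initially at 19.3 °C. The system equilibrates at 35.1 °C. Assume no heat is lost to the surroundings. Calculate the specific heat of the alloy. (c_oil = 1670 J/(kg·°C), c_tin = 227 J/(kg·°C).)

Net heat exchanged in the isolated system is zero:
0.2324·c·(35.1 − 301.5) + 0.707·1670·(35.1 − 19.3) + 0.161·227·(35.1 − 19.3) = 0
-61.91 c = -19232
c = -19232/-61.91 ≈ 310.6 J/(kg·°C)

c ≈ 311 J/(kg·°C)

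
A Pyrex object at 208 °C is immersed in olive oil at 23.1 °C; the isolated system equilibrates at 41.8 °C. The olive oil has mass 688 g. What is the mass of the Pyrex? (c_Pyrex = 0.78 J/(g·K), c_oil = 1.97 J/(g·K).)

Heat lost by the Pyrex = heat gained by the oil:
m×0.78×(208 − 41.8) = 688×1.97×(41.8 − 23.1)
129.64 m = 25345  ⇒  m ≈ 195.5 g

m ≈ 196 g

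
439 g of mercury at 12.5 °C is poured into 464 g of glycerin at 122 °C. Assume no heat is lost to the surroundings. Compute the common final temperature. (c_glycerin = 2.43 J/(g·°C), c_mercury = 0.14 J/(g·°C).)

Taking heat into each body as positive, Σ m c ΔT = 0:
464·2.43·(T − 122) + 439·0.14·(T − 12.5) = 0
1127.5(T − 122) + 61.46(T − 12.5) = 0
1189 T = 138326
T = 138326 / 1189 = 116 °C

T_f ≈ 116.3 °C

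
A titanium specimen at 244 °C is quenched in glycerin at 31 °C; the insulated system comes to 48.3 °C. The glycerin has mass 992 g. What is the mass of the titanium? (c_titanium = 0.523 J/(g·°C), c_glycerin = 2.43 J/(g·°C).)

m ≈ 407 g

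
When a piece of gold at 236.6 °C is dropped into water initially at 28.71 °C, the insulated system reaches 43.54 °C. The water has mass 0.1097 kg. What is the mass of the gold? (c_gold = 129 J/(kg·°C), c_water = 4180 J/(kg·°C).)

|Q_gold| = |Q_water|:
m·129·(236.6 − 43.54) = 0.1097·4180·(43.54 − 28.71)
24905 m = 6800.2  ⇒  m ≈ 0.273 kg

m ≈ 0.273 kg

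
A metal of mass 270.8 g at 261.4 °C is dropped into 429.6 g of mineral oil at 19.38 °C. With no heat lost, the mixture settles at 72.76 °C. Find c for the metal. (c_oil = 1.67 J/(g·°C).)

m_s c (T_s − T_f) = m_oil c_oil (T_f − T_0):
270.8×c×(261.4 − 72.76) = 429.6×1.67×(72.76 − 19.38)
51084 c = 38297  ⇒  c ≈ 0.7497 J/(g·°C)

c ≈ 0.75 J/(g·°C)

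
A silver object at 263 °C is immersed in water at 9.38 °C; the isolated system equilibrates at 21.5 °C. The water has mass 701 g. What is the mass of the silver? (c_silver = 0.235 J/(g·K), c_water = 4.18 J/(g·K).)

Conservation of energy gives ΣQ = 0:
m·0.235·(21.5 − 263) + 701·4.18·(21.5 − 9.38) = 0
-56.75 m = -35514
m = -35514/-56.75 ≈ 625.8 g

m ≈ 626 g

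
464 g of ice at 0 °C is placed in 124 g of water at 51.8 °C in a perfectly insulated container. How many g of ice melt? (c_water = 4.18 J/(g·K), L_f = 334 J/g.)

m_melted ≈ 80.4 g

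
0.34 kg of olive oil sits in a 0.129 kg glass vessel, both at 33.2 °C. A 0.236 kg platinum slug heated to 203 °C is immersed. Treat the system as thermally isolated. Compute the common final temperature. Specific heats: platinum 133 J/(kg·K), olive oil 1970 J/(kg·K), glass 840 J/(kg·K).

Energy conservation, ΣQ = 0:
0.236*133*(T − 203) + 0.34*1970*(T − 33.2) + 0.129*840*(T − 33.2) = 0
31.39(T − 203) + 669.8(T − 33.2) + 108.36(T − 33.2) = 0
809.55 T = 32207
T = 32207/809.55 ≈ 39.78 °C

T_f ≈ 39.8 °C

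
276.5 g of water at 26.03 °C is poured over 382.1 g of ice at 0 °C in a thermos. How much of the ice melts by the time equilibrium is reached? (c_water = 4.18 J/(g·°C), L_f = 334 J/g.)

m_melted ≈ 90.1 g

Water can give up m c ΔT = 276.5×4.18×26.03 = 30085 J before reaching 0 °C.
Fully melting the ice requires m_ice L_f = 382.1×334 = 127621 J.
30085 J < 127621 J, so only part of the ice melts and the system sits at 0 °C.
m_melted×334 = 30085  ⇒  m_melted ≈ 90.07 g.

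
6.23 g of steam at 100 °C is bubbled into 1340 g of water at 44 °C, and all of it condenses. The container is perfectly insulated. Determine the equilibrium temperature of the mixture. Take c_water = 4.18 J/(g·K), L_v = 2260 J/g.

Net heat exchanged in the isolated system is zero:
latent heat released on condensation: 6.23×2260 = 14080
  condensate cools 100→T: 6.23×4.18×(T − 100) = 26.04(T − 100)
  water warms: 1340×4.18×(T − 44) = 5601.2(T − 44)
5627.2 T = 14080 + 2604.1 + 246453 = 263137
T ≈ 46.76 °C (< 100 °C, so full condensation is consistent).

T_f ≈ 46.8 °C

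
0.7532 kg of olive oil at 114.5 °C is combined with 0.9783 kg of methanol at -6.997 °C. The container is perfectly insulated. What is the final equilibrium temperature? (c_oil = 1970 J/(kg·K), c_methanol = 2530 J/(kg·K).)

T_f is the heat-capacity-weighted average of the initial temperatures:
T_f = (1483.8*114.5 + 2475.1*(-6.997)) / (1483.8 + 2475.1)
    = 152577 / 3958.9 ≈ 38.54 °C

T_f ≈ 38.5 °C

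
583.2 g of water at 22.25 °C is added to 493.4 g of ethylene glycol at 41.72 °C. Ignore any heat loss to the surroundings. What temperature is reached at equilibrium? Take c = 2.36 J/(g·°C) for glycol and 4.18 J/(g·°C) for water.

Net heat exchanged in the isolated system is zero:
493.4×2.36×(T − 41.72) + 583.2×4.18×(T − 22.25) = 0
1164.4(T − 41.72) + 2437.8(T − 22.25) = 0
(1164.4 + 2437.8) T = 1164.4×41.72 + 2437.8×22.25
T ≈ 28.54 °C

T_f ≈ 28.5 °C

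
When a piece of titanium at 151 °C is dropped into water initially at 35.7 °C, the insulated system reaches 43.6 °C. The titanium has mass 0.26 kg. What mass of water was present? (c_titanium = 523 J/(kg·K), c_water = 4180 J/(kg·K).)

m ≈ 0.442 kg

|Q_titanium| = |Q_water|:
0.26·523·(151 − 43.6) = m·4180·(43.6 − 35.7)
33022 m = 14604  ⇒  m ≈ 0.4423 kg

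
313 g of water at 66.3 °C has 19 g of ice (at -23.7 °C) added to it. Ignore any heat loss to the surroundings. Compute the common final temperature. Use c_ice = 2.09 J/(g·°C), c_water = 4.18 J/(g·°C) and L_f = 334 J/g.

T_f ≈ 57.3 °C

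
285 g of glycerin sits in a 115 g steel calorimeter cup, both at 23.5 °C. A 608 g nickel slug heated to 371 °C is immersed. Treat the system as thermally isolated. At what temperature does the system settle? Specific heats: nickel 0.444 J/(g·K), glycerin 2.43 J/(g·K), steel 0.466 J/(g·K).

T_f ≈ 115.8 °C

Setting the total heat transfer to zero:
608·0.444·(T − 371) + 285·2.43·(T − 23.5) + 115·0.466·(T − 23.5) = 0
(269.95 + 692.55 + 53.59) T = 269.95·371 + 692.55·23.5 + 53.59·23.5
T = 117686 / 1016.1 = 116 °C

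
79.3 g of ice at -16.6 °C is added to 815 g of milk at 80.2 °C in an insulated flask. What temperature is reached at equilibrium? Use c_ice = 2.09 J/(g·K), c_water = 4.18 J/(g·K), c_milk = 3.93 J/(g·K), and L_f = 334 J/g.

Conservation of energy gives ΣQ = 0:
warm ice to 0 °C: 79.3·2.09·(0 − (-16.6)) = 2751.2
  fusion: m_ice L_f = 79.3·334 = 26486
  meltwater 0→T: 79.3·4.18·T = 331.47 T
  milk cools: 815·3.93·(T − 80.2) = 3203(T − 80.2)
3534.4 T = 256877 − 29237 = 227639
T ≈ 64.41 °C. Since T > 0 °C, the all-ice-melts assumption holds.

T_f ≈ 64.4 °C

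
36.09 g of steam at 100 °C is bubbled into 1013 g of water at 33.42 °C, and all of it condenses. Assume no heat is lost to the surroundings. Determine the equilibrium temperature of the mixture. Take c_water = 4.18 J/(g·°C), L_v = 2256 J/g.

T_f ≈ 54.3 °C

Conservation of energy gives ΣQ = 0:
condense steam: −36.09·2256 = −81419; condensed water 100 °C→T: 150.86(T − 100); water warms: 1013·4.18·(T − 33.42) = 4234.3(T − 33.42)
4385.2 T = 81419 + 15086 + 141512 = 238016
T ≈ 54.28 °C, under the boiling point, so the assumption holds.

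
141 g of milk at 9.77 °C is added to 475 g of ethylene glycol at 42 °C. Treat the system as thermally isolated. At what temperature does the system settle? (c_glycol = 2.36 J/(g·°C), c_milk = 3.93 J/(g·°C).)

Heat lost by the glycol equals heat gained by the milk:
475*2.36*(42 − T) = 141*3.93*(T − 9.77)
1121(42 − T) = 554.13(T − 9.77)
1675.1 T = 52496  ⇒  T ≈ 31.34 °C

T_f ≈ 31.3 °C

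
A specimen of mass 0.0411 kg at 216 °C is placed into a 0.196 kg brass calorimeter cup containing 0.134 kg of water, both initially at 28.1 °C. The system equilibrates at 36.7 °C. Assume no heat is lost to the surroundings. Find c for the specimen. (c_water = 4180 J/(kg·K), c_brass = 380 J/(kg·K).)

c ≈ 741 J/(kg·K)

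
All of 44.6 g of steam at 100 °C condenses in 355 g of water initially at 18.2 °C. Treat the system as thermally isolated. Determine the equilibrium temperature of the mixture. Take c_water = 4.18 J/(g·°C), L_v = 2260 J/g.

Conservation of energy gives ΣQ = 0:
condense steam: −44.6×2260 = −100796
  condensed water 100 °C→T: 186.43(T − 100)
  original water: 1483.9(T − 18.2)
1670.3 T = 100796 + 18643 + 27007 = 146446
T ≈ 87.67 °C, under the boiling point, so the assumption holds.

T_f ≈ 87.7 °C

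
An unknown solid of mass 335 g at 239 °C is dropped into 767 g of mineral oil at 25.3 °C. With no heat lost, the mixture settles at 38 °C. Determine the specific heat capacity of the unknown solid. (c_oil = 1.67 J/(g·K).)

Let T be the final temperature. ΣQ_i = 0:
335×c×(38 − 239) + 767×1.67×(38 − 25.3) = 0
-67335 c = -16267
c = -16267/-67335 ≈ 0.2416 J/(g·K)

c ≈ 0.242 J/(g·K)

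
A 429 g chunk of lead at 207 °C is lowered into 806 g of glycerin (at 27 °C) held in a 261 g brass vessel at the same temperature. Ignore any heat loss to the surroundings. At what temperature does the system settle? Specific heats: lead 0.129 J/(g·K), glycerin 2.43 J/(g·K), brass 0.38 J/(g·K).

With ΣQ=0 the equilibrium temperature is the m·c-weighted mean:
T_f = (55.34·207 + 1958.6·27 + 99.18·27) / (55.34 + 1958.6 + 99.18)
    = 67015 / 2113.1 ≈ 31.71 °C

T_f ≈ 31.7 °C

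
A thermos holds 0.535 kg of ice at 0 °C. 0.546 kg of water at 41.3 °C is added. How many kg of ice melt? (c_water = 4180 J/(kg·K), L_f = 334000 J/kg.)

m_melted ≈ 0.282 kg

Heat available from the water dropping to 0 °C: 0.546·4180·41.3 = 94258 J.
Melting all 0.535 kg of ice would need 0.535·334000 = 178690 J.
94258 J < 178690 J, so only part of the ice melts and the system sits at 0 °C.
m_melt = 94258 / L_f = 0.2822 kg.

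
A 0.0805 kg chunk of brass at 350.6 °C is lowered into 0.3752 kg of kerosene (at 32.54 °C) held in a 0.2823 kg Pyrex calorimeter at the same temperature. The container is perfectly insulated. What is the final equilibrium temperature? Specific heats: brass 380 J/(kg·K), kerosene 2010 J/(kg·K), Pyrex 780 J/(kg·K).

Energy conservation, ΣQ = 0:
0.0805*380*(T − 350.6) + 0.3752*2010*(T − 32.54) + 0.2823*780*(T − 32.54) = 0
1004.9 T = 42430
T = 42430 / 1004.9 = 42.2 °C

T_f ≈ 42.2 °C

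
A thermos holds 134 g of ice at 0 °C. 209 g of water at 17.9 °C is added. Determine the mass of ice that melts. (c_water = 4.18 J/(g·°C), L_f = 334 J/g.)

m_melted ≈ 46.8 g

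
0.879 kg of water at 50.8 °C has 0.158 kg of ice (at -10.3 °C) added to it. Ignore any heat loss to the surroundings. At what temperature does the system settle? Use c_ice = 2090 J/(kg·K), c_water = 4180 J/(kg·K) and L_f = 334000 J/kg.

T_f ≈ 30.1 °C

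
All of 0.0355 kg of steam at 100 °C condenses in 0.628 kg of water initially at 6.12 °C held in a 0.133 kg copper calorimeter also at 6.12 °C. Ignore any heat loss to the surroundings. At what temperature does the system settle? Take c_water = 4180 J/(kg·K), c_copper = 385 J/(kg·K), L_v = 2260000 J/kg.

T_f ≈ 39.5 °C

Energy conservation, ΣQ = 0:
steam→water at 100 °C releases m L_v = 0.0355×2260000 = 80230; condensate cools 100→T: 0.0355×4180×(T − 100) = 148.39(T − 100); original water: 2625(T − 6.12); copper cup: 0.133×385×(T − 6.12) = 51.21(T − 6.12)
2824.6 T = 80230 + 14839 + 16379 = 111448
T ≈ 39.46 °C, under the boiling point, so the assumption holds.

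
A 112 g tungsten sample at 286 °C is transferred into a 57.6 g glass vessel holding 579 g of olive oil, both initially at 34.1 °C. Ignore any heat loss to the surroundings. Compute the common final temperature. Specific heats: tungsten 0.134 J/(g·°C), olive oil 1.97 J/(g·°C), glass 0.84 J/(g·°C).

Setting the total heat transfer to zero:
112*0.134*(T − 286) + 579*1.97*(T − 34.1) + 57.6*0.84*(T − 34.1) = 0
15.01(T − 286) + 1140.6(T − 34.1) + 48.38(T − 34.1) = 0
1204 T = 44838
T = 44838 / 1204 = 37.2 °C

T_f ≈ 37.2 °C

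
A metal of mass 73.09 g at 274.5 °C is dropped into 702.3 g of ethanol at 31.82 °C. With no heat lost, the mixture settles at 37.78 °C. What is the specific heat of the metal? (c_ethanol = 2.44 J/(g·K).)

Taking heat into each body as positive, Σ m c ΔT = 0:
73.09×c×(37.78 − 274.5) + 702.3×2.44×(37.78 − 31.82) = 0
-17302 c = -10213
c = -10213/-17302 ≈ 0.5903 J/(g·K)

c ≈ 0.59 J/(g·K)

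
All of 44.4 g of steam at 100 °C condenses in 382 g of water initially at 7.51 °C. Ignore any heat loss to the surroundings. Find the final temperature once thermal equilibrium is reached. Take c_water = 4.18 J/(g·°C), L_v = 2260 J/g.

T_f ≈ 73.4 °C

Energy balance with sensible and latent terms:
steam→water at 100 °C releases m L_v = 44.4·2260 = 100344; condensed water 100 °C→T: 185.59(T − 100); original water: 1596.8(T − 7.51)
1782.4 T = 100344 + 18559 + 11992 = 130895
T ≈ 73.44 °C — below 100 °C, confirming all the steam condensed.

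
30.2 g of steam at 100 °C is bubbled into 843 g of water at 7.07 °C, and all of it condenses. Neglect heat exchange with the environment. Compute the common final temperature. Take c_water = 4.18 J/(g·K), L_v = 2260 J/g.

T_f ≈ 29.0 °C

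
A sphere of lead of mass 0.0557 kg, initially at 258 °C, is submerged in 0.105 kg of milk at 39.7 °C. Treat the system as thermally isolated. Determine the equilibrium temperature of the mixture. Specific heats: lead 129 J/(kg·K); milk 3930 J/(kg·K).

T_f = Σ m_i c_i T_i / Σ m_i c_i:
T_f = (7.185×258 + 412.65×39.7) / (7.185 + 412.65)
    = 18236 / 419.84 ≈ 43.44 °C

T_f ≈ 43.4 °C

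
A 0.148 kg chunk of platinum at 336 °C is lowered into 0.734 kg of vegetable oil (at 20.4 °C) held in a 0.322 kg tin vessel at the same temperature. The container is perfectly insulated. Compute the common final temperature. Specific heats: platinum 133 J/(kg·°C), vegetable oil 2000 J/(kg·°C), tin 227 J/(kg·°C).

Let T be the final temperature. ΣQ_i = 0:
0.148×133×(T − 336) + 0.734×2000×(T − 20.4) + 0.322×227×(T − 20.4) = 0
19.68(T − 336) + 1468(T − 20.4) + 73.09(T − 20.4) = 0
(19.68 + 1468 + 73.09) T = 19.68×336 + 1468×20.4 + 73.09×20.4
T = 38052/1560.8 ≈ 24.38 °C

T_f ≈ 24.4 °C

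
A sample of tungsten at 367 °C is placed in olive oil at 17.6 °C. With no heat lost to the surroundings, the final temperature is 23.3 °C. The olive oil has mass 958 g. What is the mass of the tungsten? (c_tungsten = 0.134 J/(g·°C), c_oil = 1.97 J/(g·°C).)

Conservation of energy gives ΣQ = 0:
m×0.134×(23.3 − 367) + 958×1.97×(23.3 − 17.6) = 0
-46.06 m = -10757
m = -10757/-46.06 ≈ 233.6 g

m ≈ 234 g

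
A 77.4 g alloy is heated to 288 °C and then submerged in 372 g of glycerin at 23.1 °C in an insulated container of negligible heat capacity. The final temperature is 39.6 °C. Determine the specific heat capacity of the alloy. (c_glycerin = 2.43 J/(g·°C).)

Let T be the final temperature. ΣQ_i = 0:
77.4×c×(39.6 − 288) + 372×2.43×(39.6 − 23.1) = 0
-19226 c = -14915
c = -14915/-19226 ≈ 0.7758 J/(g·°C)

c ≈ 0.776 J/(g·°C)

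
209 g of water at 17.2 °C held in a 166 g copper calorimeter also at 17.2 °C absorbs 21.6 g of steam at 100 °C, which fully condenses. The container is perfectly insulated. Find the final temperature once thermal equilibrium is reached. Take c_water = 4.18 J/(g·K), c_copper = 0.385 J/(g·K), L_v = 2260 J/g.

T_f ≈ 72.0 °C

Energy balance with sensible and latent terms:
latent heat released on condensation: 21.6×2260 = 48816; condensed water 100 °C→T: 90.29(T − 100); water warms: 209×4.18×(T − 17.2) = 873.62(T − 17.2); copper cup: 166×0.385×(T − 17.2) = 63.91(T − 17.2)
1027.8 T = 48816 + 9028.8 + 16126 = 73970
T ≈ 71.97 °C — below 100 °C, confirming all the steam condensed.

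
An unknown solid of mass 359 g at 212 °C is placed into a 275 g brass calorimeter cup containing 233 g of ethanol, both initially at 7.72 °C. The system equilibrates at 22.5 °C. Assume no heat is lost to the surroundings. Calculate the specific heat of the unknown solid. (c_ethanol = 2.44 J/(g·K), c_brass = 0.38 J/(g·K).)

c ≈ 0.146 J/(g·K)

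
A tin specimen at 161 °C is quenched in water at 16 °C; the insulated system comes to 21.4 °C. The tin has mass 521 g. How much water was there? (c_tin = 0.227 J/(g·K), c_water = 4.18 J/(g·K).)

m ≈ 731 g

Setting the total heat transfer to zero:
521×0.227×(21.4 − 161) + m×4.18×(21.4 − 16) = 0
22.57 m = 16510
m = 16510/22.57 ≈ 731.4 g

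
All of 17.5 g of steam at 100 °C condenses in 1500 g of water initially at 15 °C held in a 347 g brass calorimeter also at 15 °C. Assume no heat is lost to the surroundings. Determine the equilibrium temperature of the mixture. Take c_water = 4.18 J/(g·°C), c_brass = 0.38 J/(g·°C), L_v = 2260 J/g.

T_f ≈ 22.1 °C

Taking heat into each body as positive, Σ m c ΔT = 0:
steam→water at 100 °C releases m L_v = 17.5×2260 = 39550; condensate cools 100→T: 17.5×4.18×(T − 100) = 73.15(T − 100); water warms: 1500×4.18×(T − 15) = 6270(T − 15); cup: 131.86(T − 15)
6475 T = 39550 + 7315 + 96028 = 142893
T ≈ 22.07 °C — below 100 °C, confirming all the steam condensed.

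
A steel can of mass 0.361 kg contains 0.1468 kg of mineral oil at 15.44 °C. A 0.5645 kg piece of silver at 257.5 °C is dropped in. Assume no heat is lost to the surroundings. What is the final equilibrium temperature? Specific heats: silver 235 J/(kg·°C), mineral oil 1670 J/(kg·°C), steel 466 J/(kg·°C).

T_f ≈ 74.2 °C

Energy conservation, ΣQ = 0:
0.5645×235×(T − 257.5) + 0.1468×1670×(T − 15.44) + 0.361×466×(T − 15.44) = 0
132.66(T − 257.5) + 245.16(T − 15.44) + 168.23(T − 15.44) = 0
(132.66 + 245.16 + 168.23) T = 132.66×257.5 + 245.16×15.44 + 168.23×15.44
T = 40542/546.04 ≈ 74.25 °C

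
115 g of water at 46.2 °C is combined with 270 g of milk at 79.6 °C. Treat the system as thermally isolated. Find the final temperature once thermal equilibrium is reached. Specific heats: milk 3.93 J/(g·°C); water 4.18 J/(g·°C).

T_f ≈ 69.2 °C

Heat gained plus heat lost sum to zero:
270*3.93*(T − 79.6) + 115*4.18*(T − 46.2) = 0
(1061.1 + 480.7) T = 1061.1*79.6 + 480.7*46.2
T = 106672/1541.8 ≈ 69.19 °C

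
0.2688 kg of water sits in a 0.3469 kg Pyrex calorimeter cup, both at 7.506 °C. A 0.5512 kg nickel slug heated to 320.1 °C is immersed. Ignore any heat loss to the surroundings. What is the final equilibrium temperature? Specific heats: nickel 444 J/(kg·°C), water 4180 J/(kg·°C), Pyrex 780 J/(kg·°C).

T_f ≈ 54.2 °C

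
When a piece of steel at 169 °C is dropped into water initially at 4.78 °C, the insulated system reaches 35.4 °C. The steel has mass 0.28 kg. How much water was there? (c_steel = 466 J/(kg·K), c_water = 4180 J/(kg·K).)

|Q_steel| = |Q_water|:
0.28·466·(169 − 35.4) = m·4180·(35.4 − 4.78)
127992 m = 17432  ⇒  m ≈ 0.1362 kg

m ≈ 0.136 kg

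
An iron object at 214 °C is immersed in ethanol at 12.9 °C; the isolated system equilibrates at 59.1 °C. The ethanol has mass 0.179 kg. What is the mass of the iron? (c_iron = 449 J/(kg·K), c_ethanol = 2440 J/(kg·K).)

m ≈ 0.29 kg

Energy conservation, ΣQ = 0:
m·449·(59.1 − 214) + 0.179·2440·(59.1 − 12.9) = 0
-69550 m = -20178
m = -20178/-69550 ≈ 0.2901 kg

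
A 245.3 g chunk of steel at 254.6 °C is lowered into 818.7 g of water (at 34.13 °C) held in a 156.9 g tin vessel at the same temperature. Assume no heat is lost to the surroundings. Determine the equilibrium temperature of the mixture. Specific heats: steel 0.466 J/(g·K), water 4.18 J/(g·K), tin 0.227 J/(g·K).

Let T be the final temperature. ΣQ_i = 0:
245.3×0.466×(T − 254.6) + 818.7×4.18×(T − 34.13) + 156.9×0.227×(T − 34.13) = 0
(114.31 + 3422.2 + 35.62) T = 114.31×254.6 + 3422.2×34.13 + 35.62×34.13
T = 147117/3572.1 ≈ 41.19 °C

T_f ≈ 41.2 °C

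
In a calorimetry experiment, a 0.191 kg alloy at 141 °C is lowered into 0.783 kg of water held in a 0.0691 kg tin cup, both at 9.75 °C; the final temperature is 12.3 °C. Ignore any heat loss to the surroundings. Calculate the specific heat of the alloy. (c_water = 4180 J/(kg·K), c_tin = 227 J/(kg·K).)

c ≈ 341 J/(kg·K)

Let T be the final temperature. ΣQ_i = 0:
0.191·c·(12.3 − 141) + 0.783·4180·(12.3 − 9.75) + 0.0691·227·(12.3 − 9.75) = 0
-24.58 c = -8386
c = -8386/-24.58 ≈ 341.1 J/(kg·K)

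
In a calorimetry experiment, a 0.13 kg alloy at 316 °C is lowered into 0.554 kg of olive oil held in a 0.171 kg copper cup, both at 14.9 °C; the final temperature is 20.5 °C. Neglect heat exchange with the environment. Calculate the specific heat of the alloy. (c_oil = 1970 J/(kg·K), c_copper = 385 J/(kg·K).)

c ≈ 169 J/(kg·K)

Heat gained plus heat lost sum to zero:
0.13·c·(20.5 − 316) + 0.554·1970·(20.5 − 14.9) + 0.171·385·(20.5 − 14.9) = 0
-38.41 c = -6480.4
c = -6480.4/-38.41 ≈ 168.7 J/(kg·K)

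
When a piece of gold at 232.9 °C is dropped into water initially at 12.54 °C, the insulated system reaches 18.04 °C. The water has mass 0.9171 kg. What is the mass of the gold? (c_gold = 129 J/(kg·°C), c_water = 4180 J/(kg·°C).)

Heat gained plus heat lost sum to zero:
m·129·(18.04 − 232.9) + 0.9171·4180·(18.04 − 12.54) = 0
-27717 m = -21084
m = -21084/-27717 ≈ 0.7607 kg

m ≈ 0.761 kg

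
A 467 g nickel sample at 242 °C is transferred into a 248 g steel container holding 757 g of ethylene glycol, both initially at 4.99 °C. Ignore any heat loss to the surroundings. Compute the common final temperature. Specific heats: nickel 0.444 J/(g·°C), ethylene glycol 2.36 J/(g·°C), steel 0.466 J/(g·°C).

T_f ≈ 28.3 °C

Taking heat into each body as positive, Σ m c ΔT = 0:
467×0.444×(T − 242) + 757×2.36×(T − 4.99) + 248×0.466×(T − 4.99) = 0
(207.35 + 1786.5 + 115.57) T = 207.35×242 + 1786.5×4.99 + 115.57×4.99
T ≈ 28.29 °C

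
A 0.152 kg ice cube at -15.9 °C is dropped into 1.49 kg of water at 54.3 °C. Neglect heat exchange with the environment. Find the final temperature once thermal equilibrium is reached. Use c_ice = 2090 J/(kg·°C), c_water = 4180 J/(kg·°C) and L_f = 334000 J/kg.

T_f ≈ 41.1 °C

Energy conservation, ΣQ = 0:
warm ice to 0 °C: 0.152·2090·(0 − (-15.9)) = 5051.1; melt ice: 0.152·334000 = 50768; warm the meltwater: 635.36 T; water: 6228.2(T − 54.3)
6863.6 T = 338191 − 55819 = 282372
T ≈ 41.14 °C. Since T > 0 °C, the all-ice-melts assumption holds.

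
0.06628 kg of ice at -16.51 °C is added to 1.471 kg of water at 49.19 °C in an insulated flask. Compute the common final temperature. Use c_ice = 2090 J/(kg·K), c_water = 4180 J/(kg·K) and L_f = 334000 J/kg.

T_f ≈ 43.3 °C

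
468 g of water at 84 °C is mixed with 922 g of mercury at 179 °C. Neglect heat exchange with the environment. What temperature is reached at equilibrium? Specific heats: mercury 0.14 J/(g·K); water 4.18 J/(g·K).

T_f ≈ 89.9 °C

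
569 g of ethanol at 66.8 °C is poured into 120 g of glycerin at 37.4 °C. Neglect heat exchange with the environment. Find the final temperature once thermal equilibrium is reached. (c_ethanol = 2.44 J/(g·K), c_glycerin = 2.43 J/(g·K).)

Let T be the final temperature. ΣQ_i = 0:
569×2.44×(T − 66.8) + 120×2.43×(T − 37.4) = 0
1680 T = 103648
T ≈ 61.70 °C

T_f ≈ 61.7 °C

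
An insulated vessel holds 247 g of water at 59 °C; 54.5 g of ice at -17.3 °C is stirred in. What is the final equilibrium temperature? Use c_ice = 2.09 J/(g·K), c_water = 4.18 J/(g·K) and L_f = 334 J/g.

Sum of m c ΔT and latent-heat terms is zero:
warm ice to 0 °C: 54.5·2.09·(0 − (-17.3)) = 1970.6; melt ice: 54.5·334 = 18203; warm the meltwater: 227.81 T; water: 1032.5(T − 59)
1260.3 T = 60915 − 20174 = 40742
T ≈ 32.33 °C (positive, so assuming full melt was valid).

T_f ≈ 32.3 °C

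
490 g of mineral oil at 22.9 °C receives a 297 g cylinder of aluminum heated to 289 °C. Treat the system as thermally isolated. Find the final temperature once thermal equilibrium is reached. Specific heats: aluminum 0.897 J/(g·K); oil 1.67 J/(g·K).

T_f ≈ 88.3 °C

Set heat shed by the hot body equal to heat absorbed by the cold body:
297*0.897*(289 − T) = 490*1.67*(T − 22.9)
266.41(289 − T) = 818.3(T − 22.9)
1084.7 T = 95731  ⇒  T ≈ 88.26 °C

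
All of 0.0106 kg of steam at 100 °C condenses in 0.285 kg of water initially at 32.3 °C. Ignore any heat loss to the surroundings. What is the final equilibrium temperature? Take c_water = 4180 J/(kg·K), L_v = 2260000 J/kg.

Taking heat into each body as positive, Σ m c ΔT = 0:
condense steam: −0.0106·2260000 = −23956
  condensed water 100 °C→T: 44.31(T − 100)
  original water: 1191.3(T − 32.3)
1235.6 T = 23956 + 4430.8 + 38479 = 66866
T ≈ 54.12 °C, under the boiling point, so the assumption holds.

T_f ≈ 54.1 °C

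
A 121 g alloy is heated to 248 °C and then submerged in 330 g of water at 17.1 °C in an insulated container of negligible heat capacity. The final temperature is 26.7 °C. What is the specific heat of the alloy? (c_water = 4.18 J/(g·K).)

m_s c (T_s − T_f) = m_water c_water (T_f − T_0):
121×c×(248 − 26.7) = 330×4.18×(26.7 − 17.1)
26777 c = 13242  ⇒  c ≈ 0.4945 J/(g·K)

c ≈ 0.495 J/(g·K)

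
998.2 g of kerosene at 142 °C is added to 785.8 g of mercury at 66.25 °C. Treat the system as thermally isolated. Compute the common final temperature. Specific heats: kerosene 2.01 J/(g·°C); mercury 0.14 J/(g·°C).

T_f ≈ 138.1 °C

Let T be the final temperature. ΣQ_i = 0:
998.2·2.01·(T − 142) + 785.8·0.14·(T − 66.25) = 0
2116.4 T = 292195
T = 292195/2116.4 ≈ 138.06 °C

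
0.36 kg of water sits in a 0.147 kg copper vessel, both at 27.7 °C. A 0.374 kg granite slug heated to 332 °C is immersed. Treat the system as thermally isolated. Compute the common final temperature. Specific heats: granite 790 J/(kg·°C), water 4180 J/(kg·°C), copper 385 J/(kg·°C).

T_f ≈ 76.1 °C

Energy conservation, ΣQ = 0:
0.374·790·(T − 332) + 0.36·4180·(T − 27.7) + 0.147·385·(T − 27.7) = 0
295.46(T − 332) + 1504.8(T − 27.7) + 56.59(T − 27.7) = 0
(295.46 + 1504.8 + 56.59) T = 295.46·332 + 1504.8·27.7 + 56.59·27.7
T ≈ 76.12 °C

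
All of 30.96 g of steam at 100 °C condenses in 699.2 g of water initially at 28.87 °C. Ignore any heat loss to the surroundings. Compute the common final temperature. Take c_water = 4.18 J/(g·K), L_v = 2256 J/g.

T_f ≈ 54.8 °C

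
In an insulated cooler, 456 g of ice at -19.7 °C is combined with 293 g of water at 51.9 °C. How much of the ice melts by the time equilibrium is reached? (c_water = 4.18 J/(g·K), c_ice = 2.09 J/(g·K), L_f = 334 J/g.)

Heat available from the water dropping to 0 °C: 293×4.18×51.9 = 63564 J.
Warming the ice to 0 °C takes 456×2.09×19.7 = 18775 J, leaving 44789 J for melting.
Melting all 456 g of ice would need 456×334 = 152304 J.
44789 J < 152304 J, so only part of the ice melts and the system sits at 0 °C.
Mass melted = 44789/334 ≈ 134.1 g.

m_melted ≈ 134 g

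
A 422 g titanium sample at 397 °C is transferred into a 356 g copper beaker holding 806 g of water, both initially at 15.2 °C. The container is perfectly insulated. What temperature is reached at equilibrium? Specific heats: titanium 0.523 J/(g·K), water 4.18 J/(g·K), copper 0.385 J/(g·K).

Heat gained plus heat lost sum to zero:
422×0.523×(T − 397) + 806×4.18×(T − 15.2) + 356×0.385×(T − 15.2) = 0
3726.8 T = 140914
T ≈ 37.81 °C

T_f ≈ 37.8 °C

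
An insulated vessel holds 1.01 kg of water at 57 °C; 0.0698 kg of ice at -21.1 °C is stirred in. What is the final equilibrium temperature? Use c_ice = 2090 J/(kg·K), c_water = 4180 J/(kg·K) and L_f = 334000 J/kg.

T_f ≈ 47.5 °C

Energy conservation, ΣQ = 0:
ice -21.1→0 °C: 0.0698×2090×21.1 = 3078.1
  melt ice: 0.0698×334000 = 23313
  meltwater 0→T: 0.0698×4180×T = 291.76 T
  water: 4221.8(T − 57)
4513.6 T = 240643 − 26391 = 214251
T ≈ 47.47 °C (positive, so assuming full melt was valid).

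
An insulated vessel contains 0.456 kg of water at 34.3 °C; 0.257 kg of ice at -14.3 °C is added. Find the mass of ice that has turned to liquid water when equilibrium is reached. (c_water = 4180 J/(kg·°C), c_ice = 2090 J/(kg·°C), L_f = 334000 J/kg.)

m_melted ≈ 0.173 kg

Water can give up m c ΔT = 0.456×4180×34.3 = 65379 J before reaching 0 °C.
Of that, 0.257×2090×14.3 = 7681 J goes to bring the ice to 0 °C, leaving 57698 J.
To melt every bit of ice: 0.257×334000 = 85838 J.
Since 57698 < 85838 J, not all the ice melts; equilibrium is at 0 °C.
Mass melted = 57698/334000 ≈ 0.1727 kg.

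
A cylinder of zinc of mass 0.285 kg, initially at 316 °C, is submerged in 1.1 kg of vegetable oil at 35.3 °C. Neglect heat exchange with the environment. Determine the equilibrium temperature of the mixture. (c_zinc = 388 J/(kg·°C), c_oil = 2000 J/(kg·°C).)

T_f ≈ 48.7 °C

With ΣQ=0 the equilibrium temperature is the m·c-weighted mean:
T_f = (110.58·316 + 2200·35.3) / (110.58 + 2200)
    = 112603 / 2310.6 ≈ 48.73 °C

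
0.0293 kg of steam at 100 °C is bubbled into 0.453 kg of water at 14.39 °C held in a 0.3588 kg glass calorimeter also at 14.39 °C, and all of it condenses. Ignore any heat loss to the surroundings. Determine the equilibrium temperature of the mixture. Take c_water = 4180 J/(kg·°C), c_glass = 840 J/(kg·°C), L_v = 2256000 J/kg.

T_f ≈ 47.4 °C

Let T be the final temperature. ΣQ_i = 0:
condense steam: −0.0293×2256000 = −66101; condensate cools 100→T: 0.0293×4180×(T − 100) = 122.47(T − 100); original water: 1893.5(T − 14.39); glass cup: 0.3588×840×(T − 14.39) = 301.39(T − 14.39)
2317.4 T = 66101 + 12247 + 31585 = 109933
T ≈ 47.44 °C — below 100 °C, confirming all the steam condensed.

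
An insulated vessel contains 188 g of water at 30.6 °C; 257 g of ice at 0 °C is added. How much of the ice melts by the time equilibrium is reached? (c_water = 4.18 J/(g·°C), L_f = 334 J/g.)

m_melted ≈ 72 g

Heat available from the water dropping to 0 °C: 188·4.18·30.6 = 24047 J.
To melt every bit of ice: 257·334 = 85838 J.
24047 J < 85838 J, so only part of the ice melts and the system sits at 0 °C.
Mass melted = 24047/334 ≈ 72 g.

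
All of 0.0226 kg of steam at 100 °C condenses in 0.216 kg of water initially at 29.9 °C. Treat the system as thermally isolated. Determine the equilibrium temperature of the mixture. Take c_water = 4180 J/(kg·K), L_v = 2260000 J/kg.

Energy conservation, ΣQ = 0:
latent heat released on condensation: 0.0226×2260000 = 51076
  condensed water 100 °C→T: 94.47(T − 100)
  water warms: 0.216×4180×(T − 29.9) = 902.88(T − 29.9)
997.35 T = 51076 + 9446.8 + 26996 = 87519
T ≈ 87.75 °C (< 100 °C, so full condensation is consistent).

T_f ≈ 87.8 °C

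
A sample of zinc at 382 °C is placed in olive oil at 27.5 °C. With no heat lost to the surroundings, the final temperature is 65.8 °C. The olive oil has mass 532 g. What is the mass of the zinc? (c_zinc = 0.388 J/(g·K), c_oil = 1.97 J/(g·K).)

m ≈ 327 g

Let T be the final temperature. ΣQ_i = 0:
m×0.388×(65.8 − 382) + 532×1.97×(65.8 − 27.5) = 0
-122.69 m = -40140
m = -40140/-122.69 ≈ 327.2 g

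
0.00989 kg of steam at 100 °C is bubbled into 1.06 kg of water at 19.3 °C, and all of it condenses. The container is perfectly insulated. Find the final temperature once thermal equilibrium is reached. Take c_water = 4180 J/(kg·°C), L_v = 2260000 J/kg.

Heat gained plus heat lost sum to zero:
condense steam: −0.00989×2260000 = −22351
  condensate cools 100→T: 0.00989×4180×(T − 100) = 41.34(T − 100)
  original water: 4430.8(T − 19.3)
4472.1 T = 22351 + 4134 + 85514 = 112000
T ≈ 25.04 °C, under the boiling point, so the assumption holds.

T_f ≈ 25.0 °C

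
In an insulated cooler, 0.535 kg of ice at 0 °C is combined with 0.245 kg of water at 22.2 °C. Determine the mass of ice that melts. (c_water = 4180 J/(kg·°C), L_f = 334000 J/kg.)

m_melted ≈ 0.0681 kg

Cooling the water to 0 °C releases 0.245×4180×22.2 = 22735 J.
Melting all 0.535 kg of ice would need 0.535×334000 = 178690 J.
Since 22735 < 178690 J, not all the ice melts; equilibrium is at 0 °C.
m_melt = 22735 / L_f = 0.06807 kg.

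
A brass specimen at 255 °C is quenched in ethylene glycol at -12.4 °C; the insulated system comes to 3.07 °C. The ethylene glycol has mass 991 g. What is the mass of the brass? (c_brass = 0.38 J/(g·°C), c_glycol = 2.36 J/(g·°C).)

m ≈ 378 g

Heat lost by the brass = heat gained by the glycol:
m×0.38×(255 − 3.07) = 991×2.36×(3.07 − (-12.4))
95.73 m = 36181  ⇒  m ≈ 377.9 g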